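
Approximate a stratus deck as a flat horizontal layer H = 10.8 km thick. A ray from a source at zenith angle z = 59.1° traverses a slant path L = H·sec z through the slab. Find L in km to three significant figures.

21.0 km

sec z = 1/cos 59.1° = 1.9473.
L = 10.8 × 1.9473 = 21.030 km.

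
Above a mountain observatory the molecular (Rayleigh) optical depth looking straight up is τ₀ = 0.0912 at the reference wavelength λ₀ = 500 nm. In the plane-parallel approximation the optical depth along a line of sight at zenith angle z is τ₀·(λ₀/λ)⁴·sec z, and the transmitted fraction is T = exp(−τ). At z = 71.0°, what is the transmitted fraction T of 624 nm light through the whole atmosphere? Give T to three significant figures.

sec 71.0° = 3.0716.
τ = 0.0912 × (500/624)⁴ × 3.0716 = 0.0912 × 0.4122 × 3.0716 = 0.1155.
T = exp(−0.1155) = 0.8909.

0.891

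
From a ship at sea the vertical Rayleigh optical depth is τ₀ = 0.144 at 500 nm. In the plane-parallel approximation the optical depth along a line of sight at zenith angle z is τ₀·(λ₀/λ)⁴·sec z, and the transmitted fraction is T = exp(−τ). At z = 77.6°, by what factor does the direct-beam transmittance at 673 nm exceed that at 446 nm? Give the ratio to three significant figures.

2.35

Airmass: sec 77.6° = 4.6569.
τ(673 nm) = 0.144 × (500/673)⁴ × 4.6569 = 0.144 × 0.3047 × 4.6569 = 0.2043.
τ(446 nm) = 0.144 × (500/446)⁴ × 4.6569 = 0.144 × 1.5796 × 4.6569 = 1.0593.
T(673)/T(446) = exp(τ_B − τ_A) = exp(0.8549) = 2.3513.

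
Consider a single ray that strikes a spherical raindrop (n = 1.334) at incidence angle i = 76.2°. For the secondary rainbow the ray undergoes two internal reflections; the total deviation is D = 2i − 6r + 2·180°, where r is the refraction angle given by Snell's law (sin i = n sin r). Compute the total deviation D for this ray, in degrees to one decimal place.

sin r = sin 76.2° / 1.334 = 0.9711/1.334 = 0.7280; r = 46.72°.
D = 2·76.2° − 6·46.72° + 2·180° = 152.40° − 280.31° + 360° = 232.09°.

232.1°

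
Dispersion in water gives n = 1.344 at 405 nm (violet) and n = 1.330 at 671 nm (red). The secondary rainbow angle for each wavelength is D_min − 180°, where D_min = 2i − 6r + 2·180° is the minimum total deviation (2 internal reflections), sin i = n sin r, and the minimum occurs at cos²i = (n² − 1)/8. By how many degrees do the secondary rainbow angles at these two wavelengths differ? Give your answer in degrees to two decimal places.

At 405 nm (n = 1.344): cos²i = 0.10079 → i = 71.490°, r = 44.874°, D_min = 233.733°, rainbow angle = 53.733°.
At 671 nm (n = 1.330): cos²i = 0.09611 → i = 71.940°, r = 45.630°, D_min = 230.101°, rainbow angle = 50.101°.
Angular width = |53.733° − 50.101°| = 3.632°.

3.63°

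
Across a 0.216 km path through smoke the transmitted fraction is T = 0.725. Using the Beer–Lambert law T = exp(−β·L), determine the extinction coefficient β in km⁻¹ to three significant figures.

Beer–Lambert: T = exp(−βL) ⇒ β = −ln(T)/L = −ln(0.725)/0.216 = 0.3216/0.216 = 1.489 km⁻¹.

1.49 km⁻¹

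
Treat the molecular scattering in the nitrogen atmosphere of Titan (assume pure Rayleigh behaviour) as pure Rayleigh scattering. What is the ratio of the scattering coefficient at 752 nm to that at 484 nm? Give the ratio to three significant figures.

0.172

Rayleigh scattering ∝ λ⁻⁴, so the ratio of coefficients is the inverse fourth power of the wavelength ratio.
σ(752)/σ(484) = (484/752)⁴ = (0.6436)⁴ = 0.1716.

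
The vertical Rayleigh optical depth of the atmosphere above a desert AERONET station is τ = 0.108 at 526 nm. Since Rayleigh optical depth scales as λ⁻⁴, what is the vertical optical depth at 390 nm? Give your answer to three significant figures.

τ(390 nm) = τ(526 nm) × (526/390)⁴ = 0.108 × (1.3487)⁴ = 0.108 × 3.3089 = 0.3574.

0.357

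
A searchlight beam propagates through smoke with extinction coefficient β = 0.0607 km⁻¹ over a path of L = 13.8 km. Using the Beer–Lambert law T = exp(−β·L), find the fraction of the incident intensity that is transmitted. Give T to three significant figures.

0.433

τ = β·L = 0.0607 × 13.8 = 0.8377.
T = exp(−0.8377) = 0.4327.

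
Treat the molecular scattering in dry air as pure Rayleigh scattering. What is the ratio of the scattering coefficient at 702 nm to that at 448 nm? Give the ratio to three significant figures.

Rayleigh scattering ∝ λ⁻⁴, so the ratio of coefficients is the inverse fourth power of the wavelength ratio.
σ(702)/σ(448) = (448/702)⁴ = (0.6382)⁴ = 0.1659.

0.166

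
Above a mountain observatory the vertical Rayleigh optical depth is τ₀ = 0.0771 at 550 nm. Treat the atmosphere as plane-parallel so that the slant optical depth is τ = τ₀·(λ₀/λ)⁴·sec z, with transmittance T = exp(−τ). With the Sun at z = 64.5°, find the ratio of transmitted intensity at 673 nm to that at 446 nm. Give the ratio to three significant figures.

Airmass: sec 64.5° = 2.3228.
τ(673 nm) = 0.0771 × (550/673)⁴ × 2.3228 = 0.0771 × 0.4461 × 2.3228 = 0.0799.
τ(446 nm) = 0.0771 × (550/446)⁴ × 2.3228 = 0.0771 × 2.3127 × 2.3228 = 0.4142.
T(673)/T(446) = exp(τ_B − τ_A) = exp(0.3343) = 1.3969.

1.40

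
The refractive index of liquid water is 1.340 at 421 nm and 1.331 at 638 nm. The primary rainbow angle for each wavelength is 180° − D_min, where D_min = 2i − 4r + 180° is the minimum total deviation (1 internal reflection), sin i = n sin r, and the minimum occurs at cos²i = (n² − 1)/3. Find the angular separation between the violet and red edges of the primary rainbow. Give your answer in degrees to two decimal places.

At 421 nm (n = 1.340): cos²i = 0.26520 → i = 59.004°, r = 39.770°, D_min = 138.929°, rainbow angle = 41.071°.
At 638 nm (n = 1.331): cos²i = 0.25719 → i = 59.527°, r = 40.356°, D_min = 137.630°, rainbow angle = 42.370°.
Angular width = |41.071° − 42.370°| = 1.299°.

1.30°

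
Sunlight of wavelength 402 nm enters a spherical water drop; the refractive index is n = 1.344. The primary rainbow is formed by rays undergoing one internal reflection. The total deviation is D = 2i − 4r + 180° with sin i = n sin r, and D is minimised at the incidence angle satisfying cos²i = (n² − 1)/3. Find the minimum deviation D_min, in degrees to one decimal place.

139.5°

cos²i = (1.80634 − 1)/3 = 0.26878; i = arccos(0.51844) = 58.772°.
sin r = sin 58.772°/1.344 = 0.63625; r = 39.512°.
D_min = 2·58.772° − 4·39.512° + 180° = 139.495°.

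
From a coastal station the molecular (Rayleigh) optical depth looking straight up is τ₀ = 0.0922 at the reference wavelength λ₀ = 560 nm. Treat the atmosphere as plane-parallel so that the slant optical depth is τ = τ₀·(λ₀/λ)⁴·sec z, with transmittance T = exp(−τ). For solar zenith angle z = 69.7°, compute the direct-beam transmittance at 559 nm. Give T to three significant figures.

sec 69.7° = 2.8824.
τ = 0.0922 × (560/559)⁴ × 2.8824 = 0.0922 × 1.0072 × 2.8824 = 0.2677.
T = exp(−0.2677) = 0.7652.

0.765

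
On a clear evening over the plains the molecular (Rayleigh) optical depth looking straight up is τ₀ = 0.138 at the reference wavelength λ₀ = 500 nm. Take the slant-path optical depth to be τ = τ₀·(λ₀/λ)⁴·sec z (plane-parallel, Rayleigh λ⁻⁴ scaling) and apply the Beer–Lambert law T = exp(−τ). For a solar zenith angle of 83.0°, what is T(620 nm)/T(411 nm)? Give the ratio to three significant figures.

7.40

Airmass: sec 83.0° = 8.2055.
τ(620 nm) = 0.138 × (500/620)⁴ × 8.2055 = 0.138 × 0.4230 × 8.2055 = 0.4790.
τ(411 nm) = 0.138 × (500/411)⁴ × 8.2055 = 0.138 × 2.1903 × 8.2055 = 2.4803.
T(620)/T(411) = exp(τ_B − τ_A) = exp(2.0013) = 7.3987.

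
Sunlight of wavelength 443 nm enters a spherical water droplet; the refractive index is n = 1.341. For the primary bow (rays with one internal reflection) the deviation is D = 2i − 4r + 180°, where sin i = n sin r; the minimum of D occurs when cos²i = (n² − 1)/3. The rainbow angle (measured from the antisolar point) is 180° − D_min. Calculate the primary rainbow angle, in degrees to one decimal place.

40.9°

cos²i = (1.79828 − 1)/3 = 0.26609; i = arccos(0.51584) = 58.946°.
sin r = sin 58.946°/1.341 = 0.63884; r = 39.705°.
D_min = 2·58.946° − 4·39.705° + 180° = 139.071°.
Rainbow angle = 180° − D_min = 40.929°.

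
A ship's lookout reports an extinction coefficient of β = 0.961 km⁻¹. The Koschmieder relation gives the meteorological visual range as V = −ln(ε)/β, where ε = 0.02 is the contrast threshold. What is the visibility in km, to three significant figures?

V = −ln(0.02) / 0.961 = 3.912 / 0.961 = 4.0708 km.

4.07 km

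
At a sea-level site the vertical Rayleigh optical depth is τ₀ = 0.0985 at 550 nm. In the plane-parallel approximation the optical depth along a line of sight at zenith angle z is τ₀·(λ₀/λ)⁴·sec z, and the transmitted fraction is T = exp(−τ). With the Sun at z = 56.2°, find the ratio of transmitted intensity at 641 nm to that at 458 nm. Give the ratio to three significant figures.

1.31

Airmass: sec 56.2° = 1.7976.
τ(641 nm) = 0.0985 × (550/641)⁴ × 1.7976 = 0.0985 × 0.5420 × 1.7976 = 0.0960.
τ(458 nm) = 0.0985 × (550/458)⁴ × 1.7976 = 0.0985 × 2.0796 × 1.7976 = 0.3682.
T(641)/T(458) = exp(τ_B − τ_A) = exp(0.2723) = 1.3129.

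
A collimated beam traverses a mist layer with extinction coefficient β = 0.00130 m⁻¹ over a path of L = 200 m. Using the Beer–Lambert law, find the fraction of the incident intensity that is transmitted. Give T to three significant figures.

0.771

τ = β·L = 0.00130 × 200 = 0.2600.
T = exp(−0.2600) = 0.7711.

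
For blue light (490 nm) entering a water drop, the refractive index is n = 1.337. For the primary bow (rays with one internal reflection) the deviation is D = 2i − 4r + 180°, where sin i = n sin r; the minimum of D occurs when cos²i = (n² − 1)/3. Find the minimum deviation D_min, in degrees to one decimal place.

cos²i = (1.78757 − 1)/3 = 0.26252; i = arccos(0.51237) = 59.178°.
sin r = sin 59.178°/1.337 = 0.64231; r = 39.964°.
D_min = 2·59.178° − 4·39.964° + 180° = 138.500°.

138.5°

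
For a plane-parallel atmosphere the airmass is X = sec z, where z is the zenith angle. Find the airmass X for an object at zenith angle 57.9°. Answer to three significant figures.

X = sec z = 1/cos 57.9° = 1/0.5314 = 1.8818.

1.88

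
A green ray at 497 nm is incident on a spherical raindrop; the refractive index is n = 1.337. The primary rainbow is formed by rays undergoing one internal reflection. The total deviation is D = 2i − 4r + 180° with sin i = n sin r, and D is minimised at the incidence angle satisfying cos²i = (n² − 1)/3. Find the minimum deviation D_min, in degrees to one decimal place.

cos²i = (1.78757 − 1)/3 = 0.26252; i = arccos(0.51237) = 59.178°.
sin r = sin 59.178°/1.337 = 0.64231; r = 39.964°.
D_min = 2·59.178° − 4·39.964° + 180° = 138.500°.

138.5°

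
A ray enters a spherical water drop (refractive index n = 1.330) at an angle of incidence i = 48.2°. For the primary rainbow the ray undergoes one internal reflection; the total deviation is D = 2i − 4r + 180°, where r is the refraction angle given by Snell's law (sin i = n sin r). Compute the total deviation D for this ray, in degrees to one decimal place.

sin r = sin 48.2° / 1.330 = 0.7455/1.330 = 0.5605; r = 34.09°.
D = 2·48.2° − 4·34.09° + 180° = 96.40° − 136.36° + 180° = 140.04°.

140.0°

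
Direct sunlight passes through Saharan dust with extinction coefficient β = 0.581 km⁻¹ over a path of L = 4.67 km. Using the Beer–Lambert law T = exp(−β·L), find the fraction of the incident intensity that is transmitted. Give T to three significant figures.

τ = β·L = 0.581 × 4.67 = 2.7133.
T = exp(−2.7133) = 0.0663.

0.0663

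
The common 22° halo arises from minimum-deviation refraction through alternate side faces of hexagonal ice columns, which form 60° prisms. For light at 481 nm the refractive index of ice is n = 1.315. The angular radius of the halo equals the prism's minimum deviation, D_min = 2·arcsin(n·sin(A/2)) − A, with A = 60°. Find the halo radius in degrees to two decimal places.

n·sin(A/2) = 1.315 × sin 30° = 1.315 × 0.5000 = 0.6575.
D_min = 2·arcsin(0.6575) − 60° = 2 × 41.109° − 60° = 22.219°.

22.22°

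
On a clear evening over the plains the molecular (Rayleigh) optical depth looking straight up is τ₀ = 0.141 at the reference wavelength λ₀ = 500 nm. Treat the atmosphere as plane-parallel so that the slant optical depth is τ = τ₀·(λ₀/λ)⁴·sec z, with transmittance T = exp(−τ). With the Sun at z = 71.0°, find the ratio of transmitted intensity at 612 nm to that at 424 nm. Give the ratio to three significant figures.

Airmass: sec 71.0° = 3.0716.
τ(612 nm) = 0.141 × (500/612)⁴ × 3.0716 = 0.141 × 0.4455 × 3.0716 = 0.1930.
τ(424 nm) = 0.141 × (500/424)⁴ × 3.0716 = 0.141 × 1.9338 × 3.0716 = 0.8375.
T(612)/T(424) = exp(τ_B − τ_A) = exp(0.6446) = 1.9052.

1.91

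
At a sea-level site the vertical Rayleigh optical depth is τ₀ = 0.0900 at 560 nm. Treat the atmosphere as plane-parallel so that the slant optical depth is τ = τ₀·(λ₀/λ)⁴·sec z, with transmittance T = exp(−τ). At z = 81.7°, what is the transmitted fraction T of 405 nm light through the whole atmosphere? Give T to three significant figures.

sec 81.7° = 6.9273.
τ = 0.0900 × (560/405)⁴ × 6.9273 = 0.0900 × 3.6554 × 6.9273 = 2.2790.
T = exp(−2.2790) = 0.1024.

0.102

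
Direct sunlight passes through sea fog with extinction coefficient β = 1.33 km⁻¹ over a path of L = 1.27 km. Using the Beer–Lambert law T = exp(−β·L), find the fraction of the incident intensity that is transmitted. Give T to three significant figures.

τ = β·L = 1.33 × 1.27 = 1.6891.
T = exp(−1.6891) = 0.1847.

0.185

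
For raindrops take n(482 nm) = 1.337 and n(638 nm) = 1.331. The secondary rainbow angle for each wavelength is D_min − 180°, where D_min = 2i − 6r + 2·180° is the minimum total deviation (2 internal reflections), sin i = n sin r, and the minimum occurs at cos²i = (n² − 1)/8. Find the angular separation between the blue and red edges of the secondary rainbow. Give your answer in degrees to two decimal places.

At 482 nm (n = 1.337): cos²i = 0.09845 → i = 71.714°, r = 45.249°, D_min = 231.934°, rainbow angle = 51.934°.
At 638 nm (n = 1.331): cos²i = 0.09645 → i = 71.907°, r = 45.575°, D_min = 230.365°, rainbow angle = 50.365°.
Angular width = |51.934° − 50.365°| = 1.569°.

1.57°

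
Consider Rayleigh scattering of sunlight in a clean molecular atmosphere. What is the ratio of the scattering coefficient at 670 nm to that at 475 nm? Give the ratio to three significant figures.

0.253

Rayleigh scattering ∝ λ⁻⁴, so the ratio of coefficients is the inverse fourth power of the wavelength ratio.
σ(670)/σ(475) = (475/670)⁴ = (0.7090)⁴ = 0.2526.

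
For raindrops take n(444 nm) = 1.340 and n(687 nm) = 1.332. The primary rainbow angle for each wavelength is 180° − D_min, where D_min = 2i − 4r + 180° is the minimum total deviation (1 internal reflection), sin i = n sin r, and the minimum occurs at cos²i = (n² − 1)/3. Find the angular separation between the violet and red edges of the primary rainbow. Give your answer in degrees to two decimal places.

At 444 nm (n = 1.340): cos²i = 0.26520 → i = 59.004°, r = 39.770°, D_min = 138.929°, rainbow angle = 41.071°.
At 687 nm (n = 1.332): cos²i = 0.25807 → i = 59.469°, r = 40.290°, D_min = 137.776°, rainbow angle = 42.224°.
Angular width = |41.071° − 42.224°| = 1.153°.

1.15°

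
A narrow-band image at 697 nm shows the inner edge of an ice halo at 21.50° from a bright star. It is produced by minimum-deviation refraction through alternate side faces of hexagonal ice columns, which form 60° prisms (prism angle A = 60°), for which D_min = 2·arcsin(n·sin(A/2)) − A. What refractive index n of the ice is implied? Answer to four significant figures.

1.306

Rearranging: n = sin((D_min + A)/2) / sin(A/2).
(D_min + A)/2 = (21.50° + 60°)/2 = 40.750°.
n = sin 40.750° / sin 30° = 0.6528 / 0.5000 = 1.3055.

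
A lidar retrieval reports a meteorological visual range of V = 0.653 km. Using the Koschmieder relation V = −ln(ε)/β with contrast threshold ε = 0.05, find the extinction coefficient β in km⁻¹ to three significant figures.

4.59 km⁻¹

β = −ln(0.05) / V = 2.996 / 0.653 = 4.5876 km⁻¹.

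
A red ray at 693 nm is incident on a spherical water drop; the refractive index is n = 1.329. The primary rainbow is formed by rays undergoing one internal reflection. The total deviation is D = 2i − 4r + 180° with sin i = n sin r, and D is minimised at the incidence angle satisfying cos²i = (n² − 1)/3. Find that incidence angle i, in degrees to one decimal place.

59.6°

cos²i = (1.329² − 1)/3 = (1.76624 − 1)/3 = 0.25541.
cos i = 0.50538, so i = 59.643°.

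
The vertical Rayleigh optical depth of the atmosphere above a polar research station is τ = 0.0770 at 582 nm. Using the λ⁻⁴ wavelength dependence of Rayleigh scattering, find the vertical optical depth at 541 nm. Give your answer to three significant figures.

0.103

τ(541 nm) = τ(582 nm) × (582/541)⁴ = 0.0770 × (1.0758)⁴ = 0.0770 × 1.3394 = 0.1031.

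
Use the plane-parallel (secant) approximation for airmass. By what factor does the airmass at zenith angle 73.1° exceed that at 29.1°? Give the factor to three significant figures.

X(73.1°)/X(29.1°) = sec 73.1° / sec 29.1° = cos 29.1° / cos 73.1° = 0.8738/0.2907 = 3.0057.

3.01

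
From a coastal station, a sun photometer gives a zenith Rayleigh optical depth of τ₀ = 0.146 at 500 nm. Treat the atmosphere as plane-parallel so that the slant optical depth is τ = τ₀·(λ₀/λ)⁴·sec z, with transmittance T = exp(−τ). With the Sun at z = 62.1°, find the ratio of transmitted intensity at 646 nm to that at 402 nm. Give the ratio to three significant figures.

1.89

Airmass: sec 62.1° = 2.1371.
τ(646 nm) = 0.146 × (500/646)⁴ × 2.1371 = 0.146 × 0.3589 × 2.1371 = 0.1120.
τ(402 nm) = 0.146 × (500/402)⁴ × 2.1371 = 0.146 × 2.3932 × 2.1371 = 0.7467.
T(646)/T(402) = exp(τ_B − τ_A) = exp(0.6347) = 1.8865.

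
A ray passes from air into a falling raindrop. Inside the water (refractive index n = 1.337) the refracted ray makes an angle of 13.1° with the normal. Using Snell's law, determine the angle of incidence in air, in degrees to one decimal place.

Snell: sin θ_i = n · sin θ_r = 1.337 × sin 13.1° = 1.337 × 0.2267 = 0.3030.
θ_i = arcsin(0.3030) = 17.64°.

17.6°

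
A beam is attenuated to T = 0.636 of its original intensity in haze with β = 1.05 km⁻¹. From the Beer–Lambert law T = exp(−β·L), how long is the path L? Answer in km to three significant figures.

0.431 km

Beer–Lambert: T = exp(−βL) ⇒ L = −ln(T)/β = −ln(0.636)/1.05 = 0.4526/1.05 = 0.431 km.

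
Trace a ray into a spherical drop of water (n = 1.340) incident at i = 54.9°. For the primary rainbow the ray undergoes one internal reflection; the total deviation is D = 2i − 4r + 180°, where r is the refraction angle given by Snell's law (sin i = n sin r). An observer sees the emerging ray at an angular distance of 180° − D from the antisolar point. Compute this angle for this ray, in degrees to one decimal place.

sin r = sin 54.9° / 1.340 = 0.8181/1.340 = 0.6106; r = 37.63°.
D = 2·54.9° − 4·37.63° + 180° = 109.80° − 150.52° + 180° = 139.28°.
Angle from antisolar point = 180° − D = 40.72°.

40.7°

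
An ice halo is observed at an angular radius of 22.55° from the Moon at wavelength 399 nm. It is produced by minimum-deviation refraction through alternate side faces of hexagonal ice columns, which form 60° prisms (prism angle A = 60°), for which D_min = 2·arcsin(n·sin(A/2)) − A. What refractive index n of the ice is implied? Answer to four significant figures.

1.319

Rearranging: n = sin((D_min + A)/2) / sin(A/2).
(D_min + A)/2 = (22.55° + 60°)/2 = 41.275°.
n = sin 41.275° / sin 30° = 0.6597 / 0.5000 = 1.3193.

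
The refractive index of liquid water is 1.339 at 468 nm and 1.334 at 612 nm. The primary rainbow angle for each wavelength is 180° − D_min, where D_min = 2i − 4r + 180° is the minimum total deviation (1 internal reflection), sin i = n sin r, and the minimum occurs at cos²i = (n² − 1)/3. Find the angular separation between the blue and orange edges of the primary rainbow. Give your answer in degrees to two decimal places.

0.72°

At 468 nm (n = 1.339): cos²i = 0.26431 → i = 59.062°, r = 39.834°, D_min = 138.786°, rainbow angle = 41.214°.
At 612 nm (n = 1.334): cos²i = 0.25985 → i = 59.352°, r = 40.159°, D_min = 138.067°, rainbow angle = 41.933°.
Angular width = |41.214° − 41.933°| = 0.719°.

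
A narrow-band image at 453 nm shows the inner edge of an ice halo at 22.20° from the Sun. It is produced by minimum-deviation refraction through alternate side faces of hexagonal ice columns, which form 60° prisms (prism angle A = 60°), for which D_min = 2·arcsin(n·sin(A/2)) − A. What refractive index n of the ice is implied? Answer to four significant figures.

1.315

Rearranging: n = sin((D_min + A)/2) / sin(A/2).
(D_min + A)/2 = (22.20° + 60°)/2 = 41.100°.
n = sin 41.100° / sin 30° = 0.6574 / 0.5000 = 1.3148.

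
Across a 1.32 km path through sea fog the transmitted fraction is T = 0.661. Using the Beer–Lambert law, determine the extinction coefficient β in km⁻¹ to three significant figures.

0.314 km⁻¹

Beer–Lambert: T = exp(−βL) ⇒ β = −ln(T)/L = −ln(0.661)/1.32 = 0.4140/1.32 = 0.3136 km⁻¹.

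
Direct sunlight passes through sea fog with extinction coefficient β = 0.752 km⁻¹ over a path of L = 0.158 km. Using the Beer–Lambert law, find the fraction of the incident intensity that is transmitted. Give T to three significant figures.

τ = β·L = 0.752 × 0.158 = 0.1188.
T = exp(−0.1188) = 0.8880.

0.888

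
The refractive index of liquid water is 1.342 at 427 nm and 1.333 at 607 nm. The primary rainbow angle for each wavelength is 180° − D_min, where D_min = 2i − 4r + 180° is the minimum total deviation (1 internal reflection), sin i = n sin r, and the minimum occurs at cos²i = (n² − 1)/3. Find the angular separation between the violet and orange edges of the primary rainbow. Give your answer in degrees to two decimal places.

At 427 nm (n = 1.342): cos²i = 0.26699 → i = 58.888°, r = 39.641°, D_min = 139.213°, rainbow angle = 40.787°.
At 607 nm (n = 1.333): cos²i = 0.25896 → i = 59.410°, r = 40.225°, D_min = 137.922°, rainbow angle = 42.078°.
Angular width = |40.787° − 42.078°| = 1.291°.

1.29°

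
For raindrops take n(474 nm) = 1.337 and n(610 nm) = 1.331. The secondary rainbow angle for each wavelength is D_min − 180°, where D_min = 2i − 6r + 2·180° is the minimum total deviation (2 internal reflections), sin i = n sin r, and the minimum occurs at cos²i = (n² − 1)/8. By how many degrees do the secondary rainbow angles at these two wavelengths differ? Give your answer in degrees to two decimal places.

1.57°

At 474 nm (n = 1.337): cos²i = 0.09845 → i = 71.714°, r = 45.249°, D_min = 231.934°, rainbow angle = 51.934°.
At 610 nm (n = 1.331): cos²i = 0.09645 → i = 71.907°, r = 45.575°, D_min = 230.365°, rainbow angle = 50.365°.
Angular width = |51.934° − 50.365°| = 1.569°.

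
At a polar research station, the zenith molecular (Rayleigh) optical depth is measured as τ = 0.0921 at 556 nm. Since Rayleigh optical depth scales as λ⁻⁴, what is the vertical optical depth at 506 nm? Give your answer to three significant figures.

τ(506 nm) = τ(556 nm) × (556/506)⁴ = 0.0921 × (1.0988)⁴ = 0.0921 × 1.4578 = 0.1343.

0.134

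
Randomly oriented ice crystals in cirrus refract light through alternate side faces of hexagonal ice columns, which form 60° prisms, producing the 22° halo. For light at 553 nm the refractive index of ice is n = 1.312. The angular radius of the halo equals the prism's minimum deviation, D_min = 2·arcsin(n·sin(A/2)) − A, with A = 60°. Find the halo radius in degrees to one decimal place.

22.0°

n·sin(A/2) = 1.312 × sin 30° = 1.312 × 0.5000 = 0.6560.
D_min = 2·arcsin(0.6560) − 60° = 2 × 40.996° − 60° = 21.991°.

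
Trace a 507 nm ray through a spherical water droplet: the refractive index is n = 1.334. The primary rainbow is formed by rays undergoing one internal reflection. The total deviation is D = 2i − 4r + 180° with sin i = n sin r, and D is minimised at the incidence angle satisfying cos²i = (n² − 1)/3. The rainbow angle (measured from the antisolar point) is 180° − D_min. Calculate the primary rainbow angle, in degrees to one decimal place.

41.9°

cos²i = (1.77956 − 1)/3 = 0.25985; i = arccos(0.50976) = 59.352°.
sin r = sin 59.352°/1.334 = 0.64492; r = 40.159°.
D_min = 2·59.352° − 4·40.159° + 180° = 138.067°.
Rainbow angle = 180° − D_min = 41.933°.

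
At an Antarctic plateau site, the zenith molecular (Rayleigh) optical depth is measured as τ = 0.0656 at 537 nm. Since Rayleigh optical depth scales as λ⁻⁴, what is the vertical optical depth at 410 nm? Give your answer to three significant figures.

0.193

τ(410 nm) = τ(537 nm) × (537/410)⁴ = 0.0656 × (1.3098)⁴ = 0.0656 × 2.9428 = 0.1930.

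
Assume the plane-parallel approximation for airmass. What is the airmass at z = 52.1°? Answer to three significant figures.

1.63

X = sec z = 1/cos 52.1° = 1/0.6143 = 1.6279.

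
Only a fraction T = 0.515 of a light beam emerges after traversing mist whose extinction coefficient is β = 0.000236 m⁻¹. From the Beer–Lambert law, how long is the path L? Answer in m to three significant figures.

Beer–Lambert: T = exp(−βL) ⇒ L = −ln(T)/β = −ln(0.515)/0.000236 = 0.6636/0.000236 = 2812 m.

2810 m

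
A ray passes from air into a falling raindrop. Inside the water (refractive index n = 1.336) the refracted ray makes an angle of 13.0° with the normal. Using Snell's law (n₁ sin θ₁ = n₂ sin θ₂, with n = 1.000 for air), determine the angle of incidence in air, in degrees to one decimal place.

17.5°

Snell: sin θ_i = n · sin θ_r = 1.336 × sin 13.0° = 1.336 × 0.2250 = 0.3005.
θ_i = arcsin(0.3005) = 17.49°.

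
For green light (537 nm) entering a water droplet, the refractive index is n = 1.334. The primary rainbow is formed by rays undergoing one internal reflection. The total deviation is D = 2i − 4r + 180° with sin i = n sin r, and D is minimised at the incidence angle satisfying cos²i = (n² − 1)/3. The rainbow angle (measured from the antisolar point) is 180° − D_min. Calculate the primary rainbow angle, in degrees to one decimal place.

cos²i = (1.77956 − 1)/3 = 0.25985; i = arccos(0.50976) = 59.352°.
sin r = sin 59.352°/1.334 = 0.64492; r = 40.159°.
D_min = 2·59.352° − 4·40.159° + 180° = 138.067°.
Rainbow angle = 180° − D_min = 41.933°.

41.9°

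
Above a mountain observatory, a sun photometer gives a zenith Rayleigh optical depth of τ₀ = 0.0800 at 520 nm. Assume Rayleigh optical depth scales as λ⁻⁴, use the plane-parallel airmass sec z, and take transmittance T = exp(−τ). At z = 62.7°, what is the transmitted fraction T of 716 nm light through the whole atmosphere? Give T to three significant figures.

0.953

sec 62.7° = 2.1803.
τ = 0.0800 × (520/716)⁴ × 2.1803 = 0.0800 × 0.2782 × 2.1803 = 0.0485.
T = exp(−0.0485) = 0.9526.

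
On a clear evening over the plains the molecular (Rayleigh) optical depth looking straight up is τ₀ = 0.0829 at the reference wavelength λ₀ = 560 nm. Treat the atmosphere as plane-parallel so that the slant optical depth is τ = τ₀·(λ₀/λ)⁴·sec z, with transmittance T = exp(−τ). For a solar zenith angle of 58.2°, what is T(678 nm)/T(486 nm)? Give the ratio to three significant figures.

Airmass: sec 58.2° = 1.8977.
τ(678 nm) = 0.0829 × (560/678)⁴ × 1.8977 = 0.0829 × 0.4654 × 1.8977 = 0.0732.
τ(486 nm) = 0.0829 × (560/486)⁴ × 1.8977 = 0.0829 × 1.7628 × 1.8977 = 0.2773.
T(678)/T(486) = exp(τ_B − τ_A) = exp(0.2041) = 1.2264.

1.23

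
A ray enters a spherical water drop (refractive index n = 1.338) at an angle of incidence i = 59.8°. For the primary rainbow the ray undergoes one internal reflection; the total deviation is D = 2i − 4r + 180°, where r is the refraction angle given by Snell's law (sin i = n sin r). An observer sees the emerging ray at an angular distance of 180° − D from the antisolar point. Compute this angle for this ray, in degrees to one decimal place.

sin r = sin 59.8° / 1.338 = 0.8643/1.338 = 0.6459; r = 40.24°.
D = 2·59.8° − 4·40.24° + 180° = 119.60° − 160.95° + 180° = 138.65°.
Angle from antisolar point = 180° − D = 41.35°.

41.3°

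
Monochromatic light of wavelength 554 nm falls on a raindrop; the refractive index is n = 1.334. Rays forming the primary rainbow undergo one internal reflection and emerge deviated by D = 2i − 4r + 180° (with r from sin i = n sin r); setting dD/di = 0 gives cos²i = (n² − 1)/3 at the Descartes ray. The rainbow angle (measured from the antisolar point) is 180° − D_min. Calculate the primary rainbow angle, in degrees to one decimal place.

cos²i = (1.77956 − 1)/3 = 0.25985; i = arccos(0.50976) = 59.352°.
sin r = sin 59.352°/1.334 = 0.64492; r = 40.159°.
D_min = 2·59.352° − 4·40.159° + 180° = 138.067°.
Rainbow angle = 180° − D_min = 41.933°.

41.9°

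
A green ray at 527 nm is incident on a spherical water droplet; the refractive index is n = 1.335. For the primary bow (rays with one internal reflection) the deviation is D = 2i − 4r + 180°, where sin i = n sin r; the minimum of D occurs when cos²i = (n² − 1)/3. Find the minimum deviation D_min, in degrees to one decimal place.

cos²i = (1.78222 − 1)/3 = 0.26074; i = arccos(0.51063) = 59.294°.
sin r = sin 59.294°/1.335 = 0.64405; r = 40.094°.
D_min = 2·59.294° − 4·40.094° + 180° = 138.212°.

138.2°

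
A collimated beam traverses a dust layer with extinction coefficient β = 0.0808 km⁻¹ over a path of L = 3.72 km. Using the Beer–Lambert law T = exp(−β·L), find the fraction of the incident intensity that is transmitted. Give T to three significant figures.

τ = β·L = 0.0808 × 3.72 = 0.3006.
T = exp(−0.3006) = 0.7404.

0.740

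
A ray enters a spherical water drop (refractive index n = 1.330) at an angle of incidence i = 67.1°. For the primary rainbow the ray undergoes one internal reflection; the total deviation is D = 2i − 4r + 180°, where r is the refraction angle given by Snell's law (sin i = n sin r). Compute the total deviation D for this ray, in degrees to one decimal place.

sin r = sin 67.1° / 1.330 = 0.9212/1.330 = 0.6926; r = 43.84°.
D = 2·67.1° − 4·43.84° + 180° = 134.20° − 175.35° + 180° = 138.85°.

138.8°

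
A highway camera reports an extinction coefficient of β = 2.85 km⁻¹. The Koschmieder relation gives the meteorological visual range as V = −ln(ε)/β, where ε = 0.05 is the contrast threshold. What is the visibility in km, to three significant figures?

1.05 km

V = −ln(0.05) / 2.85 = 2.996 / 2.85 = 1.0511 km.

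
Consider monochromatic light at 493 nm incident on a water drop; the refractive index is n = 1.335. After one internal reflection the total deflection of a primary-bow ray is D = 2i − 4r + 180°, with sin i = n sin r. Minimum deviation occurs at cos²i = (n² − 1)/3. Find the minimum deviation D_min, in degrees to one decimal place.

138.2°

cos²i = (1.78222 − 1)/3 = 0.26074; i = arccos(0.51063) = 59.294°.
sin r = sin 59.294°/1.335 = 0.64405; r = 40.094°.
D_min = 2·59.294° − 4·40.094° + 180° = 138.212°.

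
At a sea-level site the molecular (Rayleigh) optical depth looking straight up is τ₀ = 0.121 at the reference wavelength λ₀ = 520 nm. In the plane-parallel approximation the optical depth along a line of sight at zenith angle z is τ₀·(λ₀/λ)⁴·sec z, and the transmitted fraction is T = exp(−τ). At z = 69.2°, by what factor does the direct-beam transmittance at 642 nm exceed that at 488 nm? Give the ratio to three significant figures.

1.34

Airmass: sec 69.2° = 2.8161.
τ(642 nm) = 0.121 × (520/642)⁴ × 2.8161 = 0.121 × 0.4304 × 2.8161 = 0.1467.
τ(488 nm) = 0.121 × (520/488)⁴ × 2.8161 = 0.121 × 1.2892 × 2.8161 = 0.4393.
T(642)/T(488) = exp(τ_B − τ_A) = exp(0.2926) = 1.3400.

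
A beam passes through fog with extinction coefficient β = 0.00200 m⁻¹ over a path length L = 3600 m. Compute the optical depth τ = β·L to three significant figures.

τ = β·L = 0.00200 × 3600 = 7.2000.

7.20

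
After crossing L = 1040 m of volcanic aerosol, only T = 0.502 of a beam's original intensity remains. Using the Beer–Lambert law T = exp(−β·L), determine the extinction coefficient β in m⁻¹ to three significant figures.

Beer–Lambert: T = exp(−βL) ⇒ β = −ln(T)/L = −ln(0.502)/1040 = 0.6892/1040 = 0.0006626 m⁻¹.

0.000663 m⁻¹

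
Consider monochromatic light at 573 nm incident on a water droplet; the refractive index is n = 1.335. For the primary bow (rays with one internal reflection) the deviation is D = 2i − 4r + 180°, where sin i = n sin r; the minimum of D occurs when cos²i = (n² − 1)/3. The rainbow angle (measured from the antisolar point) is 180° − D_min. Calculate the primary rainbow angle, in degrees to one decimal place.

41.8°

cos²i = (1.78222 − 1)/3 = 0.26074; i = arccos(0.51063) = 59.294°.
sin r = sin 59.294°/1.335 = 0.64405; r = 40.094°.
D_min = 2·59.294° − 4·40.094° + 180° = 138.212°.
Rainbow angle = 180° − D_min = 41.788°.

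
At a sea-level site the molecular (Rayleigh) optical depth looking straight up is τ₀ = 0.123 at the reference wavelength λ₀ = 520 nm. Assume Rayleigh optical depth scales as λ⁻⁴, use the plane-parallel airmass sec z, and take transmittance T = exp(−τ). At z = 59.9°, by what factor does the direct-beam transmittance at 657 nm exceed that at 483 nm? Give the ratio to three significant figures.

1.26

Airmass: sec 59.9° = 1.9940.
τ(657 nm) = 0.123 × (520/657)⁴ × 1.9940 = 0.123 × 0.3924 × 1.9940 = 0.0962.
τ(483 nm) = 0.123 × (520/483)⁴ × 1.9940 = 0.123 × 1.3435 × 1.9940 = 0.3295.
T(657)/T(483) = exp(τ_B − τ_A) = exp(0.2333) = 1.2627.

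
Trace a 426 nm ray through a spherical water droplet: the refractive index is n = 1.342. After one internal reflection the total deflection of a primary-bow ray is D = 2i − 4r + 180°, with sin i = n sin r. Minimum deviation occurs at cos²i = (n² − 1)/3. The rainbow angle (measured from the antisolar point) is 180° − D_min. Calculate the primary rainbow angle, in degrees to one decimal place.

cos²i = (1.80096 − 1)/3 = 0.26699; i = arccos(0.51671) = 58.888°.
sin r = sin 58.888°/1.342 = 0.63797; r = 39.641°.
D_min = 2·58.888° − 4·39.641° + 180° = 139.213°.
Rainbow angle = 180° − D_min = 40.787°.

40.8°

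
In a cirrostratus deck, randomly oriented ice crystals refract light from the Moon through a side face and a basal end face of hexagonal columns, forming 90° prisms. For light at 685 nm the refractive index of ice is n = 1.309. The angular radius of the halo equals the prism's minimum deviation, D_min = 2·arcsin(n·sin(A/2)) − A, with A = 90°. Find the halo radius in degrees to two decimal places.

n·sin(A/2) = 1.309 × sin 45° = 1.309 × 0.7071 = 0.9256.
D_min = 2·arcsin(0.9256) − 90° = 2 × 67.759° − 90° = 45.519°.

45.52°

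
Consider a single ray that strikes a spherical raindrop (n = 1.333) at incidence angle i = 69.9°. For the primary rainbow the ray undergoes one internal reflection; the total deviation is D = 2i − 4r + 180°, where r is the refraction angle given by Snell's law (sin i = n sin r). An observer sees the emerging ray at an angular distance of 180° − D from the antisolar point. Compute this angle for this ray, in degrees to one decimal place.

39.4°

sin r = sin 69.9° / 1.333 = 0.9391/1.333 = 0.7045; r = 44.79°.
D = 2·69.9° − 4·44.79° + 180° = 139.80° − 179.16° + 180° = 140.64°.
Angle from antisolar point = 180° − D = 39.36°.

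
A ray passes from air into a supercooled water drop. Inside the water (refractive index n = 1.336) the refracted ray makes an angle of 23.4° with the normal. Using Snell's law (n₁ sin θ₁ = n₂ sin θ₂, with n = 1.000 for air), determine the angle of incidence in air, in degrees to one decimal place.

32.0°

Snell: sin θ_i = n · sin θ_r = 1.336 × sin 23.4° = 1.336 × 0.3971 = 0.5306.
θ_i = arcsin(0.5306) = 32.05°.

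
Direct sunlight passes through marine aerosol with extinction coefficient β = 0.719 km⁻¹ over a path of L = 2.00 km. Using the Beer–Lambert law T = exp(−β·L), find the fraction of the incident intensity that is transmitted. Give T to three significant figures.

0.237

τ = β·L = 0.719 × 2.00 = 1.4380.
T = exp(−1.4380) = 0.2374.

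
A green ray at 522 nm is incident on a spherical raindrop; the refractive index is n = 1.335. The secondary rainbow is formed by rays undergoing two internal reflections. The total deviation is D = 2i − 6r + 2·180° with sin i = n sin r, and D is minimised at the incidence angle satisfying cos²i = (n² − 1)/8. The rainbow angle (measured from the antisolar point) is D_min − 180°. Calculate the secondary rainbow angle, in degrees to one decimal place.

cos²i = (1.78222 − 1)/8 = 0.09778; i = arccos(0.31269) = 71.778°.
sin r = sin 71.778°/1.335 = 0.71150; r = 45.357°.
D_min = 2·71.778° − 6·45.357° + 360° = 231.414°.
Rainbow angle = D_min − 180° = 51.414°.

51.4°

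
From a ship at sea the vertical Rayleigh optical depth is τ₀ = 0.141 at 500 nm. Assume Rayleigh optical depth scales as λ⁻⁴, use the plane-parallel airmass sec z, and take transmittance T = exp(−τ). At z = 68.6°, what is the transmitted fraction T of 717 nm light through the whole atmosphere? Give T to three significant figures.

0.913

sec 68.6° = 2.7407.
τ = 0.141 × (500/717)⁴ × 2.7407 = 0.141 × 0.2365 × 2.7407 = 0.0914.
T = exp(−0.0914) = 0.9127.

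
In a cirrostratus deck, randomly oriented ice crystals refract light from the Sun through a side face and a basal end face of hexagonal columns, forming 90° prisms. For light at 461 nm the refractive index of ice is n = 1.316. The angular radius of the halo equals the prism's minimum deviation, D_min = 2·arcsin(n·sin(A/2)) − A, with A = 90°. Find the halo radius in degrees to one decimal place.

n·sin(A/2) = 1.316 × sin 45° = 1.316 × 0.7071 = 0.9306.
D_min = 2·arcsin(0.9306) − 90° = 2 × 68.521° − 90° = 47.042°.

47.0°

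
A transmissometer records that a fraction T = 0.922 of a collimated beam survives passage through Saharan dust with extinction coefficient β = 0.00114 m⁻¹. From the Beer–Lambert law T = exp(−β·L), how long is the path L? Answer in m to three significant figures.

71.2 m

Beer–Lambert: T = exp(−βL) ⇒ L = −ln(T)/β = −ln(0.922)/0.00114 = 0.0812/0.00114 = 71.24 m.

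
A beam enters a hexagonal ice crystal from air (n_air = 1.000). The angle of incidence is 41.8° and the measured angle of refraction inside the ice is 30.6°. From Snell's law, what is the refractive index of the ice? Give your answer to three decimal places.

1.309

n = sin θ_i / sin θ_r = sin 41.8° / sin 30.6° = 0.6665 / 0.5090 = 1.3094.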